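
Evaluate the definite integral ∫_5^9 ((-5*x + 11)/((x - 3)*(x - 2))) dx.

Factor the denominator: x**2 - 5*x + 6 = (x - 2)(x - 3).
Partial fractions: (-5*x + 11)/((x - 3)*(x - 2)) = -1/(x - 2) - 4/(x - 3).
An antiderivative is F(x) = -4*log(x - 3) - log(x - 2).
Then F(9) - F(5) = (-4*log(3) - 4*log(2) - log(7)) - (-log(48)) = -3*log(3) - log(7).

-3*log(3) - log(7)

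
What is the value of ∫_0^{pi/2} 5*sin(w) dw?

5

An antiderivative is F(w) = -5*cos(w).
Then F(pi/2) - F(0) = (0) - (-5) = 5.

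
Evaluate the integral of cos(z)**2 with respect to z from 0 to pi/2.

pi/4

Use the identity cos^2(z) = (1 + cos(2*z))/2.
An antiderivative is F(z) = z/2 + sin(2*z)/4.
Then F(pi/2) - F(0) = (pi/4) - (0) = pi/4.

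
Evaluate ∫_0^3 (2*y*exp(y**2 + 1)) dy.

-exp(1) + exp(10)

Let u = y**2 + 1, so du = 2*y dy. When y = 0, u = 1; when y = 3, u = 10.
The integral becomes ∫ exp(u) du from 1 to 10, with antiderivative exp(u).
Back in y: F(y) = exp(y**2 + 1).
Then F(3) - F(0) = (exp(10)) - (exp(1)) = -exp(1) + exp(10).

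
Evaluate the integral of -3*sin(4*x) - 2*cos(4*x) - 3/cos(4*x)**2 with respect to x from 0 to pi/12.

-sqrt(3) - 3/8

An antiderivative is F(x) = -sin(4*x)/2 + 3*cos(4*x)/4 - 3*tan(4*x)/4.
Then F(pi/12) - F(0) = (3/8 - sqrt(3)) - (3/4) = -sqrt(3) - 3/8.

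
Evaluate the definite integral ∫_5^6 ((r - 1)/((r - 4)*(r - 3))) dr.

log(32/9)

Factor the denominator: r**2 - 7*r + 12 = (r - 3)(r - 4).
Partial fractions: (r - 1)/((r - 4)*(r - 3)) = -2/(r - 3) + 3/(r - 4).
An antiderivative is F(r) = 3*log(r - 4) - 2*log(r - 3).
Then F(6) - F(5) = (log(8/9)) - (-log(4)) = log(32/9).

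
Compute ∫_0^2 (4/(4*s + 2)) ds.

log(5)

An antiderivative is F(s) = log(4*s + 2).
Then F(2) - F(0) = (log(10)) - (log(2)) = log(5).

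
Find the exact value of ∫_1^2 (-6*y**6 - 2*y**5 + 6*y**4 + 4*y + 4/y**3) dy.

-5961/70

By the power rule, an antiderivative is F(y) = -6*y**7/7 - y**6/3 + 6*y**5/5 + 2*y**2 - 2/y**2.
Then F(2) - F(1) = (-17881/210) - (1/105) = -5961/70.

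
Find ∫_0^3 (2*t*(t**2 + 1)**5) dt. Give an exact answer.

333333/2

Let u = t**2 + 1, so du = 2*t dt. When t = 0, u = 1; when t = 3, u = 10.
The integral becomes ∫ u**5 du from 1 to 10, with antiderivative u**6/6.
Back in t: F(t) = (t**2 + 1)**6/6.
Then F(3) - F(0) = (500000/3) - (1/6) = 333333/2.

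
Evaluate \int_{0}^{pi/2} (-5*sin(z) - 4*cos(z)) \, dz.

An antiderivative is F(z) = -4*sin(z) + 5*cos(z).
Then F(pi/2) - F(0) = (-4) - (5) = -9.

-9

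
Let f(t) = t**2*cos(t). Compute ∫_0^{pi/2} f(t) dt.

-2 + pi**2/4

Integrate by parts twice (u = t^2, dv = cos(t) dt).
An antiderivative is F(t) = t**2*sin(t) + 2*t*cos(t) - 2*sin(t).
Then F(pi/2) - F(0) = (-2 + pi**2/4) - (0) = -2 + pi**2/4.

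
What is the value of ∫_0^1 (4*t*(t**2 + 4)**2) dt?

122/3

Let u = t**2 + 4, so du = 2*t dt. When t = 0, u = 4; when t = 1, u = 5.
The integral becomes 2·∫ u**2 du from 4 to 5, with antiderivative 2*u**3/3.
Back in t: F(t) = 2*(t**2 + 4)**3/3.
Then F(1) - F(0) = (250/3) - (128/3) = 122/3.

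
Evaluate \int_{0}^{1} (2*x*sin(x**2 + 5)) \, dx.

Let u = x**2 + 5, so du = 2*x dx. When x = 0, u = 5; when x = 1, u = 6.
The integral becomes ∫ sin(u) du from 5 to 6, with antiderivative -cos(u).
Back in x: F(x) = -cos(x**2 + 5).
Then F(1) - F(0) = (-cos(6)) - (-cos(5)) = -cos(6) + cos(5).

-cos(6) + cos(5)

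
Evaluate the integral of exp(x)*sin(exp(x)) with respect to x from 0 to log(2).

Let u = exp(x), so du = exp(x) dx. When x = 0, u = 1; when x = log(2), u = 2.
The integral becomes ∫ sin(u) du from 1 to 2, with antiderivative -cos(u).
Back in x: F(x) = -cos(exp(x)).
Then F(log(2)) - F(0) = (-cos(2)) - (-cos(1)) = -cos(2) + cos(1).

-cos(2) + cos(1)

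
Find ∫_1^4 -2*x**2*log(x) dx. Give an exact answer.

Integrate by parts once (u = ln x, dv = -2*x**2 dx).
An antiderivative is F(x) = -2*x**3*(3*log(x) - 1)/9.
Then F(4) - F(1) = (128/9 - 256*log(2)/3) - (2/9) = 14 - 256*log(2)/3.

14 - 256*log(2)/3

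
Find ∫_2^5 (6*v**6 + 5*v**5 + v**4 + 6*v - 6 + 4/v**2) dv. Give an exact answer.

5634081/70

By the power rule, an antiderivative is F(v) = 6*v**7/7 + 5*v**6/6 + v**5/5 + 3*v**2 - 6*v - 4/v.
Then F(5) - F(2) = (16937407/210) - (17582/105) = 5634081/70.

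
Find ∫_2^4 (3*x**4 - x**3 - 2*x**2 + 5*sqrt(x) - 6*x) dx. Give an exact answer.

By the power rule, an antiderivative is F(x) = 3*x**5/5 - x**4/4 + 10*x**(3/2)/3 - 2*x**3/3 - 3*x**2.
Then F(4) - F(2) = (2432/5) - (-32/15 + 20*sqrt(2)/3) = 7328/15 - 20*sqrt(2)/3.

7328/15 - 20*sqrt(2)/3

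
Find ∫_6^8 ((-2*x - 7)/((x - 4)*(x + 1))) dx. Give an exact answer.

Factor the denominator: x**2 - 3*x - 4 = (x + 1)(x - 4).
Partial fractions: (-2*x - 7)/((x - 4)*(x + 1)) = 1/(x + 1) - 3/(x - 4).
An antiderivative is F(x) = -3*log(x - 4) + log(x + 1).
Then F(8) - F(6) = (log(9/64)) - (log(7/8)) = log(9/56).

log(9/56)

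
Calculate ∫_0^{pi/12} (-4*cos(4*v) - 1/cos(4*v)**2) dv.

An antiderivative is F(v) = -sin(4*v) - tan(4*v)/4.
Then F(pi/12) - F(0) = (-3*sqrt(3)/4) - (0) = -3*sqrt(3)/4.

-3*sqrt(3)/4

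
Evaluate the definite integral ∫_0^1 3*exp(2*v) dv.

-3/2 + 3*exp(2)/2

An antiderivative is F(v) = 3*exp(2*v)/2.
Then F(1) - F(0) = (3*exp(2)/2) - (3/2) = -3/2 + 3*exp(2)/2.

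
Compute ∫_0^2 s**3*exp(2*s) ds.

3/8 + 17*exp(4)/8

Integrate by parts 3 times (u = s^3, dv = exp(2*s) ds).
An antiderivative is F(s) = (4*s**3 - 6*s**2 + 6*s - 3)*exp(2*s)/8.
Then F(2) - F(0) = (17*exp(4)/8) - (-3/8) = 3/8 + 17*exp(4)/8.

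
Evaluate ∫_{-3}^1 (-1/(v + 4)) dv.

-log(5)

An antiderivative is F(v) = -log(v + 4).
Then F(1) - F(-3) = (-log(5)) - (0) = -log(5).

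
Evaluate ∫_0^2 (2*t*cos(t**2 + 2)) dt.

-sin(2) + sin(6)

Let u = t**2 + 2, so du = 2*t dt. When t = 0, u = 2; when t = 2, u = 6.
The integral becomes ∫ cos(u) du from 2 to 6, with antiderivative sin(u).
Back in t: F(t) = sin(t**2 + 2).
Then F(2) - F(0) = (sin(6)) - (sin(2)) = -sin(2) + sin(6).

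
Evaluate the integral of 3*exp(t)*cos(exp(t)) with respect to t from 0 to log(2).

Let u = exp(t), so du = exp(t) dt. When t = 0, u = 1; when t = log(2), u = 2.
The integral becomes 3·∫ cos(u) du from 1 to 2, with antiderivative 3*sin(u).
Back in t: F(t) = 3*sin(exp(t)).
Then F(log(2)) - F(0) = (3*sin(2)) - (3*sin(1)) = -3*sin(1) + 3*sin(2).

-3*sin(1) + 3*sin(2)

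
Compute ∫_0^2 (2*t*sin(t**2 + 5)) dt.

Let u = t**2 + 5, so du = 2*t dt. When t = 0, u = 5; when t = 2, u = 9.
The integral becomes ∫ sin(u) du from 5 to 9, with antiderivative -cos(u).
Back in t: F(t) = -cos(t**2 + 5).
Then F(2) - F(0) = (-cos(9)) - (-cos(5)) = cos(5) - cos(9).

cos(5) - cos(9)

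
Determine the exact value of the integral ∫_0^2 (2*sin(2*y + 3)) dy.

Let u = 2*y + 3, so du = 2 dy. When y = 0, u = 3; when y = 2, u = 7.
The integral becomes ∫ sin(u) du from 3 to 7, with antiderivative -cos(u).
Back in y: F(y) = -cos(2*y + 3).
Then F(2) - F(0) = (-cos(7)) - (-cos(3)) = cos(3) - cos(7).

cos(3) - cos(7)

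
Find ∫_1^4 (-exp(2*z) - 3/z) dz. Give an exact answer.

-exp(8)/2 - log(64) + exp(2)/2

An antiderivative is F(z) = -exp(2*z)/2 - 3*log(z).
Then F(4) - F(1) = (-exp(8)/2 - log(64)) - (-exp(2)/2) = -exp(8)/2 - log(64) + exp(2)/2.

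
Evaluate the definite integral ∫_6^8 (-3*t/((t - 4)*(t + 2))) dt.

-log(5)

Factor the denominator: t**2 - 2*t - 8 = (t + 2)(t - 4).
Partial fractions: -3*t/((t - 4)*(t + 2)) = -1/(t + 2) - 2/(t - 4).
An antiderivative is F(t) = -2*log(t - 4) - log(t + 2).
Then F(8) - F(6) = (-5*log(2) - log(5)) - (-log(32)) = -log(5).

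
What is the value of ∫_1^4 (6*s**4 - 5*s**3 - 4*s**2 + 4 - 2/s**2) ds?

16707/20

By the power rule, an antiderivative is F(s) = 6*s**5/5 - 5*s**4/4 - 4*s**3/3 + 4*s + 2/s.
Then F(4) - F(1) = (25199/30) - (277/60) = 16707/20.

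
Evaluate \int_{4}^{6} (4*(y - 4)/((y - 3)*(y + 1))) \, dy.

Factor the denominator: y**2 - 2*y - 3 = (y + 1)(y - 3).
Partial fractions: 4*(y - 4)/((y - 3)*(y + 1)) = 5/(y + 1) - 1/(y - 3).
An antiderivative is F(y) = -log(y - 3) + 5*log(y + 1).
Then F(6) - F(4) = (-log(3) + 5*log(7)) - (5*log(5)) = -5*log(5) - log(3) + 5*log(7).

-5*log(5) - log(3) + 5*log(7)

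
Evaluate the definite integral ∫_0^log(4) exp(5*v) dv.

1023/5

Let u = exp(v), so du = exp(v) dv. When v = 0, u = 1; when v = log(4), u = 4.
The integral becomes ∫ u**4 du from 1 to 4, with antiderivative u**5/5.
Back in v: F(v) = exp(5*v)/5.
Then F(log(4)) - F(0) = (1024/5) - (1/5) = 1023/5.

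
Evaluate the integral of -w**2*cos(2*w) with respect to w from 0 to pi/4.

1/4 - pi**2/32

Integrate by parts twice (u = w^2, dv = -cos(2*w) dw).
An antiderivative is F(w) = -w**2*sin(2*w)/2 - w*cos(2*w)/2 + sin(2*w)/4.
Then F(pi/4) - F(0) = (1/4 - pi**2/32) - (0) = 1/4 - pi**2/32.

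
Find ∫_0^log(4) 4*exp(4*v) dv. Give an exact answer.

255

Let u = exp(v), so du = exp(v) dv. When v = 0, u = 1; when v = log(4), u = 4.
The integral becomes 4·∫ u**3 du from 1 to 4, with antiderivative u**4.
Back in v: F(v) = exp(4*v).
Then F(log(4)) - F(0) = (256) - (1) = 255.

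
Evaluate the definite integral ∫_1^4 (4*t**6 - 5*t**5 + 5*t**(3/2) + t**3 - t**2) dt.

169511/28

By the power rule, an antiderivative is F(t) = 4*t**7/7 - 5*t**6/6 + 2*t**(5/2) + t**4/4 - t**3/3.
Then F(4) - F(1) = (127168/21) - (139/84) = 169511/28.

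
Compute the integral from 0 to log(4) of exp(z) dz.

3

An antiderivative is F(z) = exp(z).
Then F(log(4)) - F(0) = (4) - (1) = 3.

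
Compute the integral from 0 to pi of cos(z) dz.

An antiderivative is F(z) = sin(z).
Then F(pi) - F(0) = (0) - (0) = 0.

0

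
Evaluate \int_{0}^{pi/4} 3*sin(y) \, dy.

An antiderivative is F(y) = -3*cos(y).
Then F(pi/4) - F(0) = (-3*sqrt(2)/2) - (-3) = 3 - 3*sqrt(2)/2.

3 - 3*sqrt(2)/2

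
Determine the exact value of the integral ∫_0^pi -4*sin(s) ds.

-8

An antiderivative is F(s) = 4*cos(s).
Then F(pi) - F(0) = (-4) - (4) = -8.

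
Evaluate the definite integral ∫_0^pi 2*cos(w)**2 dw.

Use the identity cos^2(w) = (1 + cos(2*w))/2.
An antiderivative is F(w) = w + sin(2*w)/2.
Then F(pi) - F(0) = (pi) - (0) = pi.

pi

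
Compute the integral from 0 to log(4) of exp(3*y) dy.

21

Let u = exp(y), so du = exp(y) dy. When y = 0, u = 1; when y = log(4), u = 4.
The integral becomes ∫ u**2 du from 1 to 4, with antiderivative u**3/3.
Back in y: F(y) = exp(3*y)/3.
Then F(log(4)) - F(0) = (64/3) - (1/3) = 21.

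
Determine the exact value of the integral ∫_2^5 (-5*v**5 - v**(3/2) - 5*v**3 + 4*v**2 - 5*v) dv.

-54501/4 - 10*sqrt(5) + 8*sqrt(2)/5

By the power rule, an antiderivative is F(v) = -5*v**6/6 - 2*v**(5/2)/5 - 5*v**4/4 + 4*v**3/3 - 5*v**2/2.
Then F(5) - F(2) = (-164375/12 - 10*sqrt(5)) - (-218/3 - 8*sqrt(2)/5) = -54501/4 - 10*sqrt(5) + 8*sqrt(2)/5.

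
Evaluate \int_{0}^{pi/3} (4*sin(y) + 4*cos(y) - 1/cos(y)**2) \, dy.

An antiderivative is F(y) = 4*sin(y) - 4*cos(y) - tan(y).
Then F(pi/3) - F(0) = (-2 + sqrt(3)) - (-4) = sqrt(3) + 2.

sqrt(3) + 2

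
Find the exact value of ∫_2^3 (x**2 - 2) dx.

By the power rule, an antiderivative is F(x) = x**3/3 - 2*x.
Then F(3) - F(2) = (3) - (-4/3) = 13/3.

13/3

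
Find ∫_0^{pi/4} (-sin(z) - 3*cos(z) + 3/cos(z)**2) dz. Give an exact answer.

2 - sqrt(2)

An antiderivative is F(z) = -3*sin(z) + cos(z) + 3*tan(z).
Then F(pi/4) - F(0) = (3 - sqrt(2)) - (1) = 2 - sqrt(2).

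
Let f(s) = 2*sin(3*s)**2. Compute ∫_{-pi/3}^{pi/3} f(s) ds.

Use the identity sin^2(3*s) = (1 - cos(6*s))/2.
An antiderivative is F(s) = s - sin(6*s)/6.
Then F(pi/3) - F(-pi/3) = (pi/3) - (-pi/3) = 2*pi/3.

2*pi/3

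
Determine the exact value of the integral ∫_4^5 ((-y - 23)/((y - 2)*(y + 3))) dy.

-4*log(7) - 5*log(3) + 17*log(2)

Factor the denominator: y**2 + y - 6 = (y + 3)(y - 2).
Partial fractions: (-y - 23)/((y - 2)*(y + 3)) = 4/(y + 3) - 5/(y - 2).
An antiderivative is F(y) = -5*log(y - 2) + 4*log(y + 3).
Then F(5) - F(4) = (-5*log(3) + 12*log(2)) - (-5*log(2) + 4*log(7)) = -4*log(7) - 5*log(3) + 17*log(2).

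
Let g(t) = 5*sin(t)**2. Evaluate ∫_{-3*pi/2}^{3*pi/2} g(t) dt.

15*pi/2

Use the identity sin^2(t) = (1 - cos(2*t))/2.
An antiderivative is F(t) = 5*t/2 - 5*sin(2*t)/4.
Then F(3*pi/2) - F(-3*pi/2) = (15*pi/4) - (-15*pi/4) = 15*pi/2.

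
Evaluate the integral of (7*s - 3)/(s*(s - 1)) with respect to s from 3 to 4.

log(12)

Factor the denominator: s**2 - s = s(s - 1).
Partial fractions: (7*s - 3)/(s*(s - 1)) = 3/s + 4/(s - 1).
An antiderivative is F(s) = 3*log(s) + 4*log(s - 1).
Then F(4) - F(3) = (6*log(2) + 4*log(3)) - (4*log(2) + 3*log(3)) = log(12).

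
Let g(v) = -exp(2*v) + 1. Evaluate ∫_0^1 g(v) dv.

3/2 - exp(2)/2

An antiderivative is F(v) = -exp(2*v)/2 + v.
Then F(1) - F(0) = (1 - exp(2)/2) - (-1/2) = 3/2 - exp(2)/2.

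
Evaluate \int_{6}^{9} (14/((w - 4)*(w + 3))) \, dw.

Factor the denominator: w**2 - w - 12 = (w + 3)(w - 4).
Partial fractions: 14/((w - 4)*(w + 3)) = -2/(w + 3) + 2/(w - 4).
An antiderivative is F(w) = 2*log(w - 4) - 2*log(w + 3).
Then F(9) - F(6) = (-4*log(2) - 2*log(3) + 2*log(5)) - (log(4/81)) = -6*log(2) + 2*log(3) + 2*log(5).

-6*log(2) + 2*log(3) + 2*log(5)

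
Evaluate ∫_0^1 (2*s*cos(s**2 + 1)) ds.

-sin(1) + sin(2)

Let u = s**2 + 1, so du = 2*s ds. When s = 0, u = 1; when s = 1, u = 2.
The integral becomes ∫ cos(u) du from 1 to 2, with antiderivative sin(u).
Back in s: F(s) = sin(s**2 + 1).
Then F(1) - F(0) = (sin(2)) - (sin(1)) = -sin(1) + sin(2).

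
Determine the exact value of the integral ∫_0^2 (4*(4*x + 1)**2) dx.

Let u = 4*x + 1, so du = 4 dx. When x = 0, u = 1; when x = 2, u = 9.
The integral becomes ∫ u**2 du from 1 to 9, with antiderivative u**3/3.
Back in x: F(x) = (4*x + 1)**3/3.
Then F(2) - F(0) = (243) - (1/3) = 728/3.

728/3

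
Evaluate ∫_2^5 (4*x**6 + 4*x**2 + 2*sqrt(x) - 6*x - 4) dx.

By the power rule, an antiderivative is F(x) = 4*x**7/7 + 4*x**(3/2)/3 + 4*x**3/3 - 3*x**2 - 4*x.
Then F(5) - F(2) = (20*sqrt(5)/3 + 939005/21) - (8*sqrt(2)/3 + 1340/21) = -8*sqrt(2)/3 + 20*sqrt(5)/3 + 312555/7.

-8*sqrt(2)/3 + 20*sqrt(5)/3 + 312555/7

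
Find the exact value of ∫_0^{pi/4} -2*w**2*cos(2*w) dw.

Integrate by parts twice (u = w^2, dv = -2*cos(2*w) dw).
An antiderivative is F(w) = -w**2*sin(2*w) - w*cos(2*w) + sin(2*w)/2.
Then F(pi/4) - F(0) = (1/2 - pi**2/16) - (0) = 1/2 - pi**2/16.

1/2 - pi**2/16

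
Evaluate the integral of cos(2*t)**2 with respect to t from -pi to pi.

Use the identity cos^2(2*t) = (1 + cos(4*t))/2.
An antiderivative is F(t) = t/2 + sin(4*t)/8.
Then F(pi) - F(-pi) = (pi/2) - (-pi/2) = pi.

pi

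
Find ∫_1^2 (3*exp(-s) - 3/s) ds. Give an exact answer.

-3*log(2) - 3*exp(-2) + 3*exp(-1)

An antiderivative is F(s) = -3*log(s) - 3*exp(-s).
Then F(2) - F(1) = (-3*log(2) - 3*exp(-2)) - (-3*exp(-1)) = -3*log(2) - 3*exp(-2) + 3*exp(-1).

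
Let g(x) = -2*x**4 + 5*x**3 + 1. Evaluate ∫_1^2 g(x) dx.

By the power rule, an antiderivative is F(x) = -2*x**5/5 + 5*x**4/4 + x.
Then F(2) - F(1) = (46/5) - (37/20) = 147/20.

147/20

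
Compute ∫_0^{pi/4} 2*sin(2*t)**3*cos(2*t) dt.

1/4

Let u = sin(2*t), so du = 2*cos(2*t) dt. When t = 0, u = 0; when t = pi/4, u = 1.
The integral becomes ∫ u**3 du from 0 to 1, with antiderivative u**4/4.
Back in t: F(t) = sin(2*t)**4/4.
Then F(pi/4) - F(0) = (1/4) - (0) = 1/4.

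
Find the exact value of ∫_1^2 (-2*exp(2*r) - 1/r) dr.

An antiderivative is F(r) = -exp(2*r) - log(r).
Then F(2) - F(1) = (-exp(4) - log(2)) - (-exp(2)) = -exp(4) - log(2) + exp(2).

-exp(4) - log(2) + exp(2)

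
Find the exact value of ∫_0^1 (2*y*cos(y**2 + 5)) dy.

Let u = y**2 + 5, so du = 2*y dy. When y = 0, u = 5; when y = 1, u = 6.
The integral becomes ∫ cos(u) du from 5 to 6, with antiderivative sin(u).
Back in y: F(y) = sin(y**2 + 5).
Then F(1) - F(0) = (sin(6)) - (sin(5)) = sin(6) - sin(5).

sin(6) - sin(5)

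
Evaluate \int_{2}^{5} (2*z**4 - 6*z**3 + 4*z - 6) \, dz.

3477/10

By the power rule, an antiderivative is F(z) = 2*z**5/5 - 3*z**4/2 + 2*z**2 - 6*z.
Then F(5) - F(2) = (665/2) - (-76/5) = 3477/10.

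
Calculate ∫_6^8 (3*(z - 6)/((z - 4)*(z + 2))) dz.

-9*log(2) + 4*log(5)

Factor the denominator: z**2 - 2*z - 8 = (z + 2)(z - 4).
Partial fractions: 3*(z - 6)/((z - 4)*(z + 2)) = 4/(z + 2) - 1/(z - 4).
An antiderivative is F(z) = -log(z - 4) + 4*log(z + 2).
Then F(8) - F(6) = (2*log(2) + 4*log(5)) - (11*log(2)) = -9*log(2) + 4*log(5).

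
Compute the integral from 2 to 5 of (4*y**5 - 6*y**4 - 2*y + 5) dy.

33282/5

By the power rule, an antiderivative is F(y) = 2*y**6/3 - 6*y**5/5 - y**2 + 5*y.
Then F(5) - F(2) = (20000/3) - (154/15) = 33282/5.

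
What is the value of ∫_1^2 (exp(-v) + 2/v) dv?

-exp(-2) + exp(-1) + 2*log(2)

An antiderivative is F(v) = 2*log(v) - exp(-v).
Then F(2) - F(1) = (-exp(-2) + 2*log(2)) - (-exp(-1)) = -exp(-2) + exp(-1) + 2*log(2).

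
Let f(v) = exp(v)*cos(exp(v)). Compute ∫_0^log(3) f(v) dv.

-sin(1) + sin(3)

Let u = exp(v), so du = exp(v) dv. When v = 0, u = 1; when v = log(3), u = 3.
The integral becomes ∫ cos(u) du from 1 to 3, with antiderivative sin(u).
Back in v: F(v) = sin(exp(v)).
Then F(log(3)) - F(0) = (sin(3)) - (sin(1)) = -sin(1) + sin(3).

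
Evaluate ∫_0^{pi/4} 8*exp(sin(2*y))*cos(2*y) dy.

Let u = sin(2*y), so du = 2*cos(2*y) dy. When y = 0, u = 0; when y = pi/4, u = 1.
The integral becomes 4·∫ exp(u) du from 0 to 1, with antiderivative 4*exp(u).
Back in y: F(y) = 4*exp(sin(2*y)).
Then F(pi/4) - F(0) = (4*E) - (4) = -4 + 4*E.

-4 + 4*E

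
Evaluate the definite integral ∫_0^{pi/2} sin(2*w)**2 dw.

Use the identity sin^2(2*w) = (1 - cos(4*w))/2.
An antiderivative is F(w) = w/2 - sin(4*w)/8.
Then F(pi/2) - F(0) = (pi/4) - (0) = pi/4.

pi/4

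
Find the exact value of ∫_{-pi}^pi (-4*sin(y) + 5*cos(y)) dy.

0

An antiderivative is F(y) = 5*sin(y) + 4*cos(y).
Then F(pi) - F(-pi) = (-4) - (-4) = 0.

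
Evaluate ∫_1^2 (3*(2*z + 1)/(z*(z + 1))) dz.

Factor the denominator: z**2 + z = (z + 1)z.
Partial fractions: 3*(2*z + 1)/(z*(z + 1)) = 3/(z + 1) + 3/z.
An antiderivative is F(z) = 3*log(z) + 3*log(z + 1).
Then F(2) - F(1) = (3*log(2) + 3*log(3)) - (log(8)) = log(27).

log(27)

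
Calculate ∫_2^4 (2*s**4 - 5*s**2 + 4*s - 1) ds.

By the power rule, an antiderivative is F(s) = 2*s**5/5 - 5*s**3/3 + 2*s**2 - s.
Then F(4) - F(2) = (4964/15) - (82/15) = 4882/15.

4882/15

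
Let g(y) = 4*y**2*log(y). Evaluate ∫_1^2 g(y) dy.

-28/9 + 32*log(2)/3

Integrate by parts once (u = ln y, dv = 4*y**2 dy).
An antiderivative is F(y) = 4*y**3*(3*log(y) - 1)/9.
Then F(2) - F(1) = (-32/9 + 32*log(2)/3) - (-4/9) = -28/9 + 32*log(2)/3.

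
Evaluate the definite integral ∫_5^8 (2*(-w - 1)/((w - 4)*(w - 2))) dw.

-7*log(2)

Factor the denominator: w**2 - 6*w + 8 = (w - 2)(w - 4).
Partial fractions: 2*(-w - 1)/((w - 4)*(w - 2)) = 3/(w - 2) - 5/(w - 4).
An antiderivative is F(w) = -5*log(w - 4) + 3*log(w - 2).
Then F(8) - F(5) = (-7*log(2) + 3*log(3)) - (log(27)) = -7*log(2).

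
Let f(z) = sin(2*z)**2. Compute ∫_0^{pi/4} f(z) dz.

pi/8

Use the identity sin^2(2*z) = (1 - cos(4*z))/2.
An antiderivative is F(z) = z/2 - sin(4*z)/8.
Then F(pi/4) - F(0) = (pi/8) - (0) = pi/8.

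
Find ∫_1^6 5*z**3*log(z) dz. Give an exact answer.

Integrate by parts once (u = ln z, dv = 5*z**3 dz).
An antiderivative is F(z) = 5*z**4*(4*log(z) - 1)/16.
Then F(6) - F(1) = (-405 + 1620*log(2) + 1620*log(3)) - (-5/16) = -6475/16 + 1620*log(2) + 1620*log(3).

-6475/16 + 1620*log(2) + 1620*log(3)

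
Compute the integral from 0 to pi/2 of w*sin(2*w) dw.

Integrate by parts once (u = w, dv = sin(2*w) dw).
An antiderivative is F(w) = -w*cos(2*w)/2 + sin(2*w)/4.
Then F(pi/2) - F(0) = (pi/4) - (0) = pi/4.

pi/4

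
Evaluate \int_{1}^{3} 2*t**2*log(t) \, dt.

-52/9 + 18*log(3)

Integrate by parts once (u = ln t, dv = 2*t**2 dt).
An antiderivative is F(t) = 2*t**3*(3*log(t) - 1)/9.
Then F(3) - F(1) = (-6 + 18*log(3)) - (-2/9) = -52/9 + 18*log(3).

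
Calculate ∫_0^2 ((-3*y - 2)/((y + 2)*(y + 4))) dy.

Factor the denominator: y**2 + 6*y + 8 = (y + 4)(y + 2).
Partial fractions: (-3*y - 2)/((y + 2)*(y + 4)) = -5/(y + 4) + 2/(y + 2).
An antiderivative is F(y) = 2*log(y + 2) - 5*log(y + 4).
Then F(2) - F(0) = (-5*log(3) - log(2)) - (-8*log(2)) = -5*log(3) + 7*log(2).

-5*log(3) + 7*log(2)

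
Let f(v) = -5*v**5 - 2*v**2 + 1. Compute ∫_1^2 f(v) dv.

By the power rule, an antiderivative is F(v) = -5*v**6/6 - 2*v**3/3 + v.
Then F(2) - F(1) = (-170/3) - (-1/2) = -337/6.

-337/6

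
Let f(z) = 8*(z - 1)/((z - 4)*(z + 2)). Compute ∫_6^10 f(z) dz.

-4*log(2) + 8*log(3)

Factor the denominator: z**2 - 2*z - 8 = (z + 2)(z - 4).
Partial fractions: 8*(z - 1)/((z - 4)*(z + 2)) = 4/(z + 2) + 4/(z - 4).
An antiderivative is F(z) = 4*log(z - 4) + 4*log(z + 2).
Then F(10) - F(6) = (12*log(2) + 8*log(3)) - (16*log(2)) = -4*log(2) + 8*log(3).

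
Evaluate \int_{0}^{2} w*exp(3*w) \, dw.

Integrate by parts once (u = w, dv = exp(3*w) dw).
An antiderivative is F(w) = (3*w - 1)*exp(3*w)/9.
Then F(2) - F(0) = (5*exp(6)/9) - (-1/9) = 1/9 + 5*exp(6)/9.

1/9 + 5*exp(6)/9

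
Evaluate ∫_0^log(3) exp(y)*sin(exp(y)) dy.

Let u = exp(y), so du = exp(y) dy. When y = 0, u = 1; when y = log(3), u = 3.
The integral becomes ∫ sin(u) du from 1 to 3, with antiderivative -cos(u).
Back in y: F(y) = -cos(exp(y)).
Then F(log(3)) - F(0) = (-cos(3)) - (-cos(1)) = cos(1) - cos(3).

cos(1) - cos(3)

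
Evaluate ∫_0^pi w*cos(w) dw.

Integrate by parts once (u = w, dv = cos(w) dw).
An antiderivative is F(w) = w*sin(w) + cos(w).
Then F(pi) - F(0) = (-1) - (1) = -2.

-2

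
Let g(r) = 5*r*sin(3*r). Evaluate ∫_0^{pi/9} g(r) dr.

-5*pi/54 + 5*sqrt(3)/18

Integrate by parts once (u = r, dv = 5*sin(3*r) dr).
An antiderivative is F(r) = -5*r*cos(3*r)/3 + 5*sin(3*r)/9.
Then F(pi/9) - F(0) = (-5*pi/54 + 5*sqrt(3)/18) - (0) = -5*pi/54 + 5*sqrt(3)/18.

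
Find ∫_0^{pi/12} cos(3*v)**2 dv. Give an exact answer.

1/12 + pi/24

Use the identity cos^2(3*v) = (1 + cos(6*v))/2.
An antiderivative is F(v) = v/2 + sin(6*v)/12.
Then F(pi/12) - F(0) = (1/12 + pi/24) - (0) = 1/12 + pi/24.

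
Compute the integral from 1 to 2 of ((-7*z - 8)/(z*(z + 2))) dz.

Factor the denominator: z**2 + 2*z = (z + 2)z.
Partial fractions: (-7*z - 8)/(z*(z + 2)) = -3/(z + 2) - 4/z.
An antiderivative is F(z) = -4*log(z) - 3*log(z + 2).
Then F(2) - F(1) = (-10*log(2)) - (-log(27)) = -10*log(2) + 3*log(3).

-10*log(2) + 3*log(3)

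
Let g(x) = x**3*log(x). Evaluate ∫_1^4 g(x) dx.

-255/16 + 128*log(2)

Integrate by parts once (u = ln x, dv = x**3 dx).
An antiderivative is F(x) = x**4*(4*log(x) - 1)/16.
Then F(4) - F(1) = (-16 + 128*log(2)) - (-1/16) = -255/16 + 128*log(2).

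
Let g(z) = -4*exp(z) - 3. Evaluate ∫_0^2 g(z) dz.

-4*exp(2) - 2

An antiderivative is F(z) = -3*z - 4*exp(z).
Then F(2) - F(0) = (-4*exp(2) - 6) - (-4) = -4*exp(2) - 2.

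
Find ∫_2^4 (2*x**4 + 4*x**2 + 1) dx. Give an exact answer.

7102/15

By the power rule, an antiderivative is F(x) = 2*x**5/5 + 4*x**3/3 + x.
Then F(4) - F(2) = (7484/15) - (382/15) = 7102/15.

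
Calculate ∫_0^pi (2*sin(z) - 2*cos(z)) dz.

4

An antiderivative is F(z) = -2*sin(z) - 2*cos(z).
Then F(pi) - F(0) = (2) - (-2) = 4.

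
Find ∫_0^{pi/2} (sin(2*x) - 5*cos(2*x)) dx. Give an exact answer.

An antiderivative is F(x) = -5*sin(2*x)/2 - cos(2*x)/2.
Then F(pi/2) - F(0) = (1/2) - (-1/2) = 1.

1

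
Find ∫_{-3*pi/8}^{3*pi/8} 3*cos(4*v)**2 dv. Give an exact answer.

Use the identity cos^2(4*v) = (1 + cos(8*v))/2.
An antiderivative is F(v) = 3*v/2 + 3*sin(8*v)/16.
Then F(3*pi/8) - F(-3*pi/8) = (9*pi/16) - (-9*pi/16) = 9*pi/8.

9*pi/8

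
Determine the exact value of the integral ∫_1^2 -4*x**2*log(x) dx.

28/9 - 32*log(2)/3

Integrate by parts once (u = ln x, dv = -4*x**2 dx).
An antiderivative is F(x) = -4*x**3*(3*log(x) - 1)/9.
Then F(2) - F(1) = (32/9 - 32*log(2)/3) - (4/9) = 28/9 - 32*log(2)/3.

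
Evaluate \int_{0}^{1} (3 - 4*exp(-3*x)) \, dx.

4*exp(-3)/3 + 5/3

An antiderivative is F(x) = 3*x + 4*exp(-3*x)/3.
Then F(1) - F(0) = (4*exp(-3)/3 + 3) - (4/3) = 4*exp(-3)/3 + 5/3.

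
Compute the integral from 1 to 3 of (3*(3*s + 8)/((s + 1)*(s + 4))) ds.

Factor the denominator: s**2 + 5*s + 4 = (s + 4)(s + 1).
Partial fractions: 3*(3*s + 8)/((s + 1)*(s + 4)) = 4/(s + 4) + 5/(s + 1).
An antiderivative is F(s) = 5*log(s + 1) + 4*log(s + 4).
Then F(3) - F(1) = (10*log(2) + 4*log(7)) - (5*log(2) + 4*log(5)) = -4*log(5) + 5*log(2) + 4*log(7).

-4*log(5) + 5*log(2) + 4*log(7)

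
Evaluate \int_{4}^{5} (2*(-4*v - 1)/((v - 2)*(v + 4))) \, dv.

Factor the denominator: v**2 + 2*v - 8 = (v + 4)(v - 2).
Partial fractions: 2*(-4*v - 1)/((v - 2)*(v + 4)) = -5/(v + 4) - 3/(v - 2).
An antiderivative is F(v) = -3*log(v - 2) - 5*log(v + 4).
Then F(5) - F(4) = (-13*log(3)) - (-18*log(2)) = -13*log(3) + 18*log(2).

-13*log(3) + 18*log(2)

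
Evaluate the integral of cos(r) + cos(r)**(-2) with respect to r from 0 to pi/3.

3*sqrt(3)/2

An antiderivative is F(r) = sin(r) + tan(r).
Then F(pi/3) - F(0) = (3*sqrt(3)/2) - (0) = 3*sqrt(3)/2.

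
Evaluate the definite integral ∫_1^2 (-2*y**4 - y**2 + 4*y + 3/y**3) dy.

-913/120

By the power rule, an antiderivative is F(y) = -2*y**5/5 - y**3/3 + 2*y**2 - 3/(2*y**2).
Then F(2) - F(1) = (-941/120) - (-7/30) = -913/120.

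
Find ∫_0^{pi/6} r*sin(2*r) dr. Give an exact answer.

Integrate by parts once (u = r, dv = sin(2*r) dr).
An antiderivative is F(r) = -r*cos(2*r)/2 + sin(2*r)/4.
Then F(pi/6) - F(0) = (-pi/24 + sqrt(3)/8) - (0) = -pi/24 + sqrt(3)/8.

-pi/24 + sqrt(3)/8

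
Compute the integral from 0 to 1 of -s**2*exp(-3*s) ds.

-2/27 + 17*exp(-3)/27

Integrate by parts twice (u = s^2, dv = -exp(-3*s) ds).
An antiderivative is F(s) = (9*s**2 + 6*s + 2)*exp(-3*s)/27.
Then F(1) - F(0) = (17*exp(-3)/27) - (2/27) = -2/27 + 17*exp(-3)/27.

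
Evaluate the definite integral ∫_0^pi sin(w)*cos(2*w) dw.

-2/3

Use the identity sin(w)cos(2*w) = [sin(3*w) + sin(-w)]/2.
An antiderivative is F(w) = cos(w)/2 - cos(3*w)/6.
Then F(pi) - F(0) = (-1/3) - (1/3) = -2/3.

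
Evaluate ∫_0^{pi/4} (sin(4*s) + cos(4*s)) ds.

1/2

An antiderivative is F(s) = sin(4*s)/4 - cos(4*s)/4.
Then F(pi/4) - F(0) = (1/4) - (-1/4) = 1/2.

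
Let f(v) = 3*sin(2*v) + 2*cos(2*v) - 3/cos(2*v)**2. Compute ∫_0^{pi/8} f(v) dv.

-sqrt(2)/4

An antiderivative is F(v) = sin(2*v) - 3*cos(2*v)/2 - 3*tan(2*v)/2.
Then F(pi/8) - F(0) = (-3/2 - sqrt(2)/4) - (-3/2) = -sqrt(2)/4.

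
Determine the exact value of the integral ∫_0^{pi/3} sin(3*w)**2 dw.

pi/6

Use the identity sin^2(3*w) = (1 - cos(6*w))/2.
An antiderivative is F(w) = w/2 - sin(6*w)/12.
Then F(pi/3) - F(0) = (pi/6) - (0) = pi/6.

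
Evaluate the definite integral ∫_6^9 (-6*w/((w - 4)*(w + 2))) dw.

-4*log(5) - 2*log(11) + 10*log(2)

Factor the denominator: w**2 - 2*w - 8 = (w + 2)(w - 4).
Partial fractions: -6*w/((w - 4)*(w + 2)) = -2/(w + 2) - 4/(w - 4).
An antiderivative is F(w) = -4*log(w - 4) - 2*log(w + 2).
Then F(9) - F(6) = (-4*log(5) - 2*log(11)) - (-10*log(2)) = -4*log(5) - 2*log(11) + 10*log(2).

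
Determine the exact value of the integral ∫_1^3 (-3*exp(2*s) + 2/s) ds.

-3*exp(6)/2 + log(9) + 3*exp(2)/2

An antiderivative is F(s) = -3*exp(2*s)/2 + 2*log(s).
Then F(3) - F(1) = (-3*exp(6)/2 + log(9)) - (-3*exp(2)/2) = -3*exp(6)/2 + log(9) + 3*exp(2)/2.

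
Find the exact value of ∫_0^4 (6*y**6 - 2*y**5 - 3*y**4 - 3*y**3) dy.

By the power rule, an antiderivative is F(y) = 6*y**7/7 - y**6/3 - 3*y**5/5 - 3*y**4/4.
Then F(4) - F(0) = (1246528/105) - (0) = 1246528/105.

1246528/105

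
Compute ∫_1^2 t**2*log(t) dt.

Integrate by parts once (u = ln t, dv = t**2 dt).
An antiderivative is F(t) = t**3*(3*log(t) - 1)/9.
Then F(2) - F(1) = (-8/9 + 8*log(2)/3) - (-1/9) = -7/9 + 8*log(2)/3.

-7/9 + 8*log(2)/3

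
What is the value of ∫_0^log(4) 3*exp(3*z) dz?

Let u = exp(z), so du = exp(z) dz. When z = 0, u = 1; when z = log(4), u = 4.
The integral becomes 3·∫ u**2 du from 1 to 4, with antiderivative u**3.
Back in z: F(z) = exp(3*z).
Then F(log(4)) - F(0) = (64) - (1) = 63.

63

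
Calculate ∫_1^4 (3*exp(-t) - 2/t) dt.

An antiderivative is F(t) = -2*log(t) - 3*exp(-t).
Then F(4) - F(1) = (-4*log(2) - 3*exp(-4)) - (-3*exp(-1)) = -4*log(2) - 3*exp(-4) + 3*exp(-1).

-4*log(2) - 3*exp(-4) + 3*exp(-1)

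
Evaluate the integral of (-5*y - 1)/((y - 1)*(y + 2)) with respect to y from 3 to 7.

-8*log(3) + 3*log(5)

Factor the denominator: y**2 + y - 2 = (y + 2)(y - 1).
Partial fractions: (-5*y - 1)/((y - 1)*(y + 2)) = -3/(y + 2) - 2/(y - 1).
An antiderivative is F(y) = -2*log(y - 1) - 3*log(y + 2).
Then F(7) - F(3) = (-8*log(3) - 2*log(2)) - (-3*log(5) - 2*log(2)) = -8*log(3) + 3*log(5).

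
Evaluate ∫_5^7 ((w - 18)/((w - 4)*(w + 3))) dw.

Factor the denominator: w**2 - w - 12 = (w + 3)(w - 4).
Partial fractions: (w - 18)/((w - 4)*(w + 3)) = 3/(w + 3) - 2/(w - 4).
An antiderivative is F(w) = -2*log(w - 4) + 3*log(w + 3).
Then F(7) - F(5) = (-2*log(3) + 3*log(2) + 3*log(5)) - (9*log(2)) = -6*log(2) - 2*log(3) + 3*log(5).

-6*log(2) - 2*log(3) + 3*log(5)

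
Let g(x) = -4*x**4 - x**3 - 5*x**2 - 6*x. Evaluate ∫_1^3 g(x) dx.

By the power rule, an antiderivative is F(x) = -4*x**5/5 - x**4/4 - 5*x**3/3 - 3*x**2.
Then F(3) - F(1) = (-5733/20) - (-343/60) = -4214/15.

-4214/15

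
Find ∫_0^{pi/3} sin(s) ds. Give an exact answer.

An antiderivative is F(s) = -cos(s).
Then F(pi/3) - F(0) = (-1/2) - (-1) = 1/2.

1/2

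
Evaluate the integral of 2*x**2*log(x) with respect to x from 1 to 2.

-14/9 + 16*log(2)/3

Integrate by parts once (u = ln x, dv = 2*x**2 dx).
An antiderivative is F(x) = 2*x**3*(3*log(x) - 1)/9.
Then F(2) - F(1) = (-16/9 + 16*log(2)/3) - (-2/9) = -14/9 + 16*log(2)/3.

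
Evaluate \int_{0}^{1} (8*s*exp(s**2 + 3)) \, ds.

Let u = s**2 + 3, so du = 2*s ds. When s = 0, u = 3; when s = 1, u = 4.
The integral becomes 4·∫ exp(u) du from 3 to 4, with antiderivative 4*exp(u).
Back in s: F(s) = 4*exp(s**2 + 3).
Then F(1) - F(0) = (4*exp(4)) - (4*exp(3)) = -4*(1 - exp(1))*exp(3).

-4*(1 - exp(1))*exp(3)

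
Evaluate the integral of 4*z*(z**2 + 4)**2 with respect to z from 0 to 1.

122/3

Let u = z**2 + 4, so du = 2*z dz. When z = 0, u = 4; when z = 1, u = 5.
The integral becomes 2·∫ u**2 du from 4 to 5, with antiderivative 2*u**3/3.
Back in z: F(z) = 2*(z**2 + 4)**3/3.
Then F(1) - F(0) = (250/3) - (128/3) = 122/3.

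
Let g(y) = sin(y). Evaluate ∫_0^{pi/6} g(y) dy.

1 - sqrt(3)/2

An antiderivative is F(y) = -cos(y).
Then F(pi/6) - F(0) = (-sqrt(3)/2) - (-1) = 1 - sqrt(3)/2.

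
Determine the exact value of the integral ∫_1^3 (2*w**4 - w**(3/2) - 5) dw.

436/5 - 18*sqrt(3)/5

By the power rule, an antiderivative is F(w) = -2*w**(5/2)/5 + 2*w**5/5 - 5*w.
Then F(3) - F(1) = (411/5 - 18*sqrt(3)/5) - (-5) = 436/5 - 18*sqrt(3)/5.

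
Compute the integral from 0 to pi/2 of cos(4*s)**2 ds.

pi/4

Use the identity cos^2(4*s) = (1 + cos(8*s))/2.
An antiderivative is F(s) = s/2 + sin(8*s)/16.
Then F(pi/2) - F(0) = (pi/4) - (0) = pi/4.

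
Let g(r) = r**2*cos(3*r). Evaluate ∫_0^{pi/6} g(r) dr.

-2/27 + pi**2/108

Integrate by parts twice (u = r^2, dv = cos(3*r) dr).
An antiderivative is F(r) = r**2*sin(3*r)/3 + 2*r*cos(3*r)/9 - 2*sin(3*r)/27.
Then F(pi/6) - F(0) = (-2/27 + pi**2/108) - (0) = -2/27 + pi**2/108.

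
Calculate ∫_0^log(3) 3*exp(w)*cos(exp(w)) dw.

-3*sin(1) + 3*sin(3)

Let u = exp(w), so du = exp(w) dw. When w = 0, u = 1; when w = log(3), u = 3.
The integral becomes 3·∫ cos(u) du from 1 to 3, with antiderivative 3*sin(u).
Back in w: F(w) = 3*sin(exp(w)).
Then F(log(3)) - F(0) = (3*sin(3)) - (3*sin(1)) = -3*sin(1) + 3*sin(3).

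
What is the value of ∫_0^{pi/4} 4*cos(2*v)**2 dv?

pi/2

Use the identity cos^2(2*v) = (1 + cos(4*v))/2.
An antiderivative is F(v) = 2*v + sin(4*v)/2.
Then F(pi/4) - F(0) = (pi/2) - (0) = pi/2.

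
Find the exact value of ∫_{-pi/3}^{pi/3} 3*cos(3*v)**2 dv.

pi

Use the identity cos^2(3*v) = (1 + cos(6*v))/2.
An antiderivative is F(v) = 3*v/2 + sin(6*v)/4.
Then F(pi/3) - F(-pi/3) = (pi/2) - (-pi/2) = pi.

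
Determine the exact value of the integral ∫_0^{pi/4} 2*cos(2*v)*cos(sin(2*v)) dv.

Let u = sin(2*v), so du = 2*cos(2*v) dv. When v = 0, u = 0; when v = pi/4, u = 1.
The integral becomes ∫ cos(u) du from 0 to 1, with antiderivative sin(u).
Back in v: F(v) = sin(sin(2*v)).
Then F(pi/4) - F(0) = (sin(1)) - (0) = sin(1).

sin(1)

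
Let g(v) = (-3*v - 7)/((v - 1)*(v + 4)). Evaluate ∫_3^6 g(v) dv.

-3*log(5) + log(2) + log(7)

Factor the denominator: v**2 + 3*v - 4 = (v + 4)(v - 1).
Partial fractions: (-3*v - 7)/((v - 1)*(v + 4)) = -1/(v + 4) - 2/(v - 1).
An antiderivative is F(v) = -2*log(v - 1) - log(v + 4).
Then F(6) - F(3) = (-3*log(5) - log(2)) - (-log(28)) = -3*log(5) + log(2) + log(7).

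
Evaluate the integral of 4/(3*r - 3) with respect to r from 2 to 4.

An antiderivative is F(r) = 4*log(3*r - 3)/3.
Then F(4) - F(2) = (8*log(3)/3) - (4*log(3)/3) = 4*log(3)/3.

4*log(3)/3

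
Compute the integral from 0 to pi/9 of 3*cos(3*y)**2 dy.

sqrt(3)/8 + pi/6

Use the identity cos^2(3*y) = (1 + cos(6*y))/2.
An antiderivative is F(y) = 3*y/2 + sin(6*y)/4.
Then F(pi/9) - F(0) = (sqrt(3)/8 + pi/6) - (0) = sqrt(3)/8 + pi/6.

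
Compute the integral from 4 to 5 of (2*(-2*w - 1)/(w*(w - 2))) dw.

-5*log(3) + log(5) + 3*log(2)

Factor the denominator: w**2 - 2*w = w(w - 2).
Partial fractions: 2*(-2*w - 1)/(w*(w - 2)) = 1/w - 5/(w - 2).
An antiderivative is F(w) = log(w) - 5*log(w - 2).
Then F(5) - F(4) = (-5*log(3) + log(5)) - (-log(8)) = -5*log(3) + log(5) + 3*log(2).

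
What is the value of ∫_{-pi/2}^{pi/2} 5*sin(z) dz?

An antiderivative is F(z) = -5*cos(z).
Then F(pi/2) - F(-pi/2) = (0) - (0) = 0.

0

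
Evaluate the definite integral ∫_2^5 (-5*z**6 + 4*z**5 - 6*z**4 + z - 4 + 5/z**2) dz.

By the power rule, an antiderivative is F(z) = -5*z**7/7 + 2*z**6/3 - 6*z**5/5 + z**2/2 - 4*z - 5/z.
Then F(5) - F(2) = (-2064107/42) - (-20089/210) = -1716741/35.

-1716741/35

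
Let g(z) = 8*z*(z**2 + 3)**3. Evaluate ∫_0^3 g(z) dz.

20655

Let u = z**2 + 3, so du = 2*z dz. When z = 0, u = 3; when z = 3, u = 12.
The integral becomes 4·∫ u**3 du from 3 to 12, with antiderivative u**4.
Back in z: F(z) = (z**2 + 3)**4.
Then F(3) - F(0) = (20736) - (81) = 20655.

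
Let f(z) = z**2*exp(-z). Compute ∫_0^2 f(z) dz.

2 - 10*exp(-2)

Integrate by parts twice (u = z^2, dv = exp(-z) dz).
An antiderivative is F(z) = (-z**2 - 2*z - 2)*exp(-z).
Then F(2) - F(0) = (-10*exp(-2)) - (-2) = 2 - 10*exp(-2).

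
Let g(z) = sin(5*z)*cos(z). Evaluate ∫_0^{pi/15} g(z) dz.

Use the identity sin(5*z)cos(z) = [sin(6*z) + sin(4*z)]/2.
An antiderivative is F(z) = -cos(4*z)/8 - cos(6*z)/12.
Then F(pi/15) - F(0) = (-sqrt(6*sqrt(5) + 30)/64 - sqrt(5)/192 + 1/192) - (-5/24) = -sqrt(6*sqrt(5) + 30)/64 - sqrt(5)/192 + 41/192.

-sqrt(6*sqrt(5) + 30)/64 - sqrt(5)/192 + 41/192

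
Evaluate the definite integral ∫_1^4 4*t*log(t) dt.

-15 + 64*log(2)

Integrate by parts once (u = ln t, dv = 4*t dt).
An antiderivative is F(t) = t**2*(2*log(t) - 1).
Then F(4) - F(1) = (-16 + 64*log(2)) - (-1) = -15 + 64*log(2).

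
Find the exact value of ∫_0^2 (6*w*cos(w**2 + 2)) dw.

-3*sin(2) + 3*sin(6)

Let u = w**2 + 2, so du = 2*w dw. When w = 0, u = 2; when w = 2, u = 6.
The integral becomes 3·∫ cos(u) du from 2 to 6, with antiderivative 3*sin(u).
Back in w: F(w) = 3*sin(w**2 + 2).
Then F(2) - F(0) = (3*sin(6)) - (3*sin(2)) = -3*sin(2) + 3*sin(6).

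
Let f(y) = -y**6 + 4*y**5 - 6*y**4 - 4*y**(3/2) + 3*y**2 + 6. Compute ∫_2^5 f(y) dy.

-152076/35 - 40*sqrt(5) + 32*sqrt(2)/5

By the power rule, an antiderivative is F(y) = -y**7/7 + 2*y**6/3 - 8*y**(5/2)/5 - 6*y**5/5 + y**3 + 6*y.
Then F(5) - F(2) = (-91120/21 - 40*sqrt(5)) - (628/105 - 32*sqrt(2)/5) = -152076/35 - 40*sqrt(5) + 32*sqrt(2)/5.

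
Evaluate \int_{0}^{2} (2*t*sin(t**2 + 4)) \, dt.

Let u = t**2 + 4, so du = 2*t dt. When t = 0, u = 4; when t = 2, u = 8.
The integral becomes ∫ sin(u) du from 4 to 8, with antiderivative -cos(u).
Back in t: F(t) = -cos(t**2 + 4).
Then F(2) - F(0) = (-cos(8)) - (-cos(4)) = cos(4) - cos(8).

cos(4) - cos(8)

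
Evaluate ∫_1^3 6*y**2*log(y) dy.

-52/3 + 54*log(3)

Integrate by parts once (u = ln y, dv = 6*y**2 dy).
An antiderivative is F(y) = 2*y**3*(3*log(y) - 1)/3.
Then F(3) - F(1) = (-18 + 54*log(3)) - (-2/3) = -52/3 + 54*log(3).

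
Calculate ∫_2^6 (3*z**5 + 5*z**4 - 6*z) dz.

30944

By the power rule, an antiderivative is F(z) = z**6/2 + z**5 - 3*z**2.
Then F(6) - F(2) = (30996) - (52) = 30944.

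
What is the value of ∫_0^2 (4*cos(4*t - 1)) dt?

Let u = 4*t - 1, so du = 4 dt. When t = 0, u = -1; when t = 2, u = 7.
The integral becomes ∫ cos(u) du from -1 to 7, with antiderivative sin(u).
Back in t: F(t) = sin(4*t - 1).
Then F(2) - F(0) = (sin(7)) - (-sin(1)) = sin(7) + sin(1).

sin(7) + sin(1)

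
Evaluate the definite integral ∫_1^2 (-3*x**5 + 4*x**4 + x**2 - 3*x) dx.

By the power rule, an antiderivative is F(x) = -x**6/2 + 4*x**5/5 + x**3/3 - 3*x**2/2.
Then F(2) - F(1) = (-146/15) - (-13/15) = -133/15.

-133/15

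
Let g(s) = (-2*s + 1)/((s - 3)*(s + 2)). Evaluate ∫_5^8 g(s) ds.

log(7/25)

Factor the denominator: s**2 - s - 6 = (s + 2)(s - 3).
Partial fractions: (-2*s + 1)/((s - 3)*(s + 2)) = -1/(s + 2) - 1/(s - 3).
An antiderivative is F(s) = -log(s - 3) - log(s + 2).
Then F(8) - F(5) = (-log(50)) - (-log(14)) = log(7/25).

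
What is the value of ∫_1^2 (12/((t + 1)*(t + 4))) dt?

Factor the denominator: t**2 + 5*t + 4 = (t + 4)(t + 1).
Partial fractions: 12/((t + 1)*(t + 4)) = -4/(t + 4) + 4/(t + 1).
An antiderivative is F(t) = 4*log(t + 1) - 4*log(t + 4).
Then F(2) - F(1) = (-log(16)) - (-4*log(5) + 4*log(2)) = -8*log(2) + 4*log(5).

-8*log(2) + 4*log(5)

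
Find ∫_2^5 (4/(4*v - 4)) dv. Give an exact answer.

log(4)

An antiderivative is F(v) = log(4*v - 4).
Then F(5) - F(2) = (log(16)) - (log(4)) = log(4).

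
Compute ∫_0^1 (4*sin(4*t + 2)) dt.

Let u = 4*t + 2, so du = 4 dt. When t = 0, u = 2; when t = 1, u = 6.
The integral becomes ∫ sin(u) du from 2 to 6, with antiderivative -cos(u).
Back in t: F(t) = -cos(4*t + 2).
Then F(1) - F(0) = (-cos(6)) - (-cos(2)) = -cos(6) + cos(2).

-cos(6) + cos(2)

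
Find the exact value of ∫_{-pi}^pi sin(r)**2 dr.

pi

Use the identity sin^2(r) = (1 - cos(2*r))/2.
An antiderivative is F(r) = r/2 - sin(2*r)/4.
Then F(pi) - F(-pi) = (pi/2) - (-pi/2) = pi.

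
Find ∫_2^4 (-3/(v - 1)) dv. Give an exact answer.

An antiderivative is F(v) = -3*log(v - 1).
Then F(4) - F(2) = (-log(27)) - (0) = -log(27).

-log(27)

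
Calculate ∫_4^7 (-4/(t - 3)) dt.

An antiderivative is F(t) = -4*log(t - 3).
Then F(7) - F(4) = (-8*log(2)) - (0) = -8*log(2).

-8*log(2)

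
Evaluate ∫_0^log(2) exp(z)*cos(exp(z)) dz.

Let u = exp(z), so du = exp(z) dz. When z = 0, u = 1; when z = log(2), u = 2.
The integral becomes ∫ cos(u) du from 1 to 2, with antiderivative sin(u).
Back in z: F(z) = sin(exp(z)).
Then F(log(2)) - F(0) = (sin(2)) - (sin(1)) = -sin(1) + sin(2).

-sin(1) + sin(2)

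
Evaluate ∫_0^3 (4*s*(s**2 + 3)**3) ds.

Let u = s**2 + 3, so du = 2*s ds. When s = 0, u = 3; when s = 3, u = 12.
The integral becomes 2·∫ u**3 du from 3 to 12, with antiderivative u**4/2.
Back in s: F(s) = (s**2 + 3)**4/2.
Then F(3) - F(0) = (10368) - (81/2) = 20655/2.

20655/2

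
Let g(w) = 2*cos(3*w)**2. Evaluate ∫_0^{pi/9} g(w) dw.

Use the identity cos^2(3*w) = (1 + cos(6*w))/2.
An antiderivative is F(w) = w + sin(6*w)/6.
Then F(pi/9) - F(0) = (sqrt(3)/12 + pi/9) - (0) = sqrt(3)/12 + pi/9.

sqrt(3)/12 + pi/9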